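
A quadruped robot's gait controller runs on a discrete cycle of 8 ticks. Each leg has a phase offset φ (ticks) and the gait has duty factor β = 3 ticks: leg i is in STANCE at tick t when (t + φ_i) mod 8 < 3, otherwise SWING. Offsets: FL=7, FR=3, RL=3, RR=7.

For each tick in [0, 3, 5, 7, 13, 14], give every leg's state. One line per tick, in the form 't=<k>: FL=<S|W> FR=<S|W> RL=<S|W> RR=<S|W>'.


t=0: phase=(7,3,3,7) vs β=3 → FL=W FR=W RL=W RR=W
t=3: phase=(2,6,6,2) vs β=3 → FL=S FR=W RL=W RR=S
t=5: phase=(4,0,0,4) vs β=3 → FL=W FR=S RL=S RR=W
t=7: phase=(6,2,2,6) vs β=3 → FL=W FR=S RL=S RR=W
t=13: phase=(4,0,0,4) vs β=3 → FL=W FR=S RL=S RR=W
t=14: phase=(5,1,1,5) vs β=3 → FL=W FR=S RL=S RR=W

t=0: FL=W FR=W RL=W RR=W
t=3: FL=S FR=W RL=W RR=S
t=5: FL=W FR=S RL=S RR=W
t=7: FL=W FR=S RL=S RR=W
t=13: FL=W FR=S RL=S RR=W
t=14: FL=W FR=S RL=S RR=W


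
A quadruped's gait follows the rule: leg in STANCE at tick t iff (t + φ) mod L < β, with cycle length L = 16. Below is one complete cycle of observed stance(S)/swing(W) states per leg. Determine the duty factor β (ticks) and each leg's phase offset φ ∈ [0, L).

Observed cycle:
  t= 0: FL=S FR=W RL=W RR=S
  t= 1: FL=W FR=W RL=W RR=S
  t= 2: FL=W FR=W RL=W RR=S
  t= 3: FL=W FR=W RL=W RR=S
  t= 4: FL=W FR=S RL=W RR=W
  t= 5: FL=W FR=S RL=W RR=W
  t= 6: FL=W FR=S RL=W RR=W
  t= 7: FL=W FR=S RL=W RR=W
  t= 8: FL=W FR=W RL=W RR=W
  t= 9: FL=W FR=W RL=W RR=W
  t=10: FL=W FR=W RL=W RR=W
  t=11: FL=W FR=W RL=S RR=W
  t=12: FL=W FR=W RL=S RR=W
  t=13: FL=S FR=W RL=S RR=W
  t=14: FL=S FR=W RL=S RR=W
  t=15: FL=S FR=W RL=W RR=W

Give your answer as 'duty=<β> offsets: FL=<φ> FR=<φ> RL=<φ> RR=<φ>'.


duty=4 offsets: FL=3 FR=12 RL=5 RR=0

duty β = stance ticks per leg = 4
FL: stance ticks = 4; W→S at t=13 → φ=3
FR: stance ticks = 4; W→S at t=4 → φ=12
RL: stance ticks = 4; W→S at t=11 → φ=5
RR: stance ticks = 4; W→S at t=0 → φ=0


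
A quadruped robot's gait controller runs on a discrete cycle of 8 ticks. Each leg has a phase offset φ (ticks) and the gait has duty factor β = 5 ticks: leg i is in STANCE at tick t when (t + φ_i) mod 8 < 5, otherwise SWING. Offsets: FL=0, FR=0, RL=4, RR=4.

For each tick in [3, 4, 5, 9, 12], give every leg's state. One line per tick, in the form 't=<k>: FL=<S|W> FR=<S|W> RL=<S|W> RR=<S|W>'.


t=3: phase=(3,3,7,7) vs β=5 → FL=S FR=S RL=W RR=W
t=4: phase=(4,4,0,0) vs β=5 → FL=S FR=S RL=S RR=S
t=5: phase=(5,5,1,1) vs β=5 → FL=W FR=W RL=S RR=S
t=9: phase=(1,1,5,5) vs β=5 → FL=S FR=S RL=W RR=W
t=12: phase=(4,4,0,0) vs β=5 → FL=S FR=S RL=S RR=S

t=3: FL=S FR=S RL=W RR=W
t=4: FL=S FR=S RL=S RR=S
t=5: FL=W FR=W RL=S RR=S
t=9: FL=S FR=S RL=W RR=W
t=12: FL=S FR=S RL=S RR=S


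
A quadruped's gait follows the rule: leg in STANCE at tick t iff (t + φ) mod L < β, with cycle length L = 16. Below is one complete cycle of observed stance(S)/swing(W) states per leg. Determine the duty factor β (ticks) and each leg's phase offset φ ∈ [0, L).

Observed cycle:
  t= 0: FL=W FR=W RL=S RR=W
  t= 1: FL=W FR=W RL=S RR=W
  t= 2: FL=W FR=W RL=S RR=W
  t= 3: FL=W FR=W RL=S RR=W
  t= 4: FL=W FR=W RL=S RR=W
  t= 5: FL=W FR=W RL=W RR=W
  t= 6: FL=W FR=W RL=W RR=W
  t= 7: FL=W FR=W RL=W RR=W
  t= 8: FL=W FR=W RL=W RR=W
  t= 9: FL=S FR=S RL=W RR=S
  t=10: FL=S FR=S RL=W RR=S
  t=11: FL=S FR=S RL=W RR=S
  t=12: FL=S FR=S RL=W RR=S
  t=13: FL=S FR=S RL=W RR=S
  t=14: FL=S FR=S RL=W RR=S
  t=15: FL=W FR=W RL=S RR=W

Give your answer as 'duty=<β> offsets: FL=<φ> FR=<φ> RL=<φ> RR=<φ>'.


duty β = stance ticks per leg = 6
FL: stance ticks = 6; W→S at t=9 → φ=7
FR: stance ticks = 6; W→S at t=9 → φ=7
RL: stance ticks = 6; W→S at t=15 → φ=1
RR: stance ticks = 6; W→S at t=9 → φ=7

duty=6 offsets: FL=7 FR=7 RL=1 RR=7


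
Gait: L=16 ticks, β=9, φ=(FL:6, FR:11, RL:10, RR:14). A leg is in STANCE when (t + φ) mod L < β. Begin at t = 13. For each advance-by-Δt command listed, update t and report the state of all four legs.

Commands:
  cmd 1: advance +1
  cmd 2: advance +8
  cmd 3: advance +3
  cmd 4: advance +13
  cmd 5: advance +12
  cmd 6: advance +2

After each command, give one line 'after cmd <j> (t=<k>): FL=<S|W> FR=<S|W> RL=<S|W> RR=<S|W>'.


after cmd 1 (t=14): FL=S FR=W RL=S RR=W
after cmd 2 (t=22): FL=W FR=S RL=S RR=S
after cmd 3 (t=25): FL=W FR=S RL=S RR=S
after cmd 4 (t=38): FL=W FR=S RL=S RR=S
after cmd 5 (t=50): FL=S FR=W RL=W RR=S
after cmd 6 (t=52): FL=W FR=W RL=W RR=S

start t=13: FL=S FR=S RL=S RR=W
cmd 1: advance +1 → t=14, phase=(4,9,8,12) → FL=S FR=W RL=S RR=W
cmd 2: advance +8 → t=22, phase=(12,1,0,4) → FL=W FR=S RL=S RR=S
cmd 3: advance +3 → t=25, phase=(15,4,3,7) → FL=W FR=S RL=S RR=S
cmd 4: advance +13 → t=38, phase=(12,1,0,4) → FL=W FR=S RL=S RR=S
cmd 5: advance +12 → t=50, phase=(8,13,12,0) → FL=S FR=W RL=W RR=S
cmd 6: advance +2 → t=52, phase=(10,15,14,2) → FL=W FR=W RL=W RR=S


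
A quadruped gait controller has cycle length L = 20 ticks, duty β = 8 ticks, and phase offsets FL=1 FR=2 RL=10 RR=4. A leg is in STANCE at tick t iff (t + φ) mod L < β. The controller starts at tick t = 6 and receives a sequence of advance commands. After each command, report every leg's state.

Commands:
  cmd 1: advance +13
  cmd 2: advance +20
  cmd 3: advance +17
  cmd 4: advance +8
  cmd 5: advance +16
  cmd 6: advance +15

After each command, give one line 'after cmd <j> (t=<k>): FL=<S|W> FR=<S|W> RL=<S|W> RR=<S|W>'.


start t=6: FL=S FR=W RL=W RR=W
cmd 1: advance +13 → t=19, phase=(0,1,9,3) → FL=S FR=S RL=W RR=S
cmd 2: advance +20 → t=39, phase=(0,1,9,3) → FL=S FR=S RL=W RR=S
cmd 3: advance +17 → t=56, phase=(17,18,6,0) → FL=W FR=W RL=S RR=S
cmd 4: advance +8 → t=64, phase=(5,6,14,8) → FL=S FR=S RL=W RR=W
cmd 5: advance +16 → t=80, phase=(1,2,10,4) → FL=S FR=S RL=W RR=S
cmd 6: advance +15 → t=95, phase=(16,17,5,19) → FL=W FR=W RL=S RR=W

after cmd 1 (t=19): FL=S FR=S RL=W RR=S
after cmd 2 (t=39): FL=S FR=S RL=W RR=S
after cmd 3 (t=56): FL=W FR=W RL=S RR=S
after cmd 4 (t=64): FL=S FR=S RL=W RR=W
after cmd 5 (t=80): FL=S FR=S RL=W RR=S
after cmd 6 (t=95): FL=W FR=W RL=S RR=W


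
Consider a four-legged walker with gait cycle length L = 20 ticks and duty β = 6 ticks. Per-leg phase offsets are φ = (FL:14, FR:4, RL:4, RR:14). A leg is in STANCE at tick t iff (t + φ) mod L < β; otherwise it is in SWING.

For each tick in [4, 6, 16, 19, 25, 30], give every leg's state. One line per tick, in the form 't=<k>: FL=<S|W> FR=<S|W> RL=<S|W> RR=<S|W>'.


t=4: phase=(18,8,8,18) vs β=6 → FL=W FR=W RL=W RR=W
t=6: phase=(0,10,10,0) vs β=6 → FL=S FR=W RL=W RR=S
t=16: phase=(10,0,0,10) vs β=6 → FL=W FR=S RL=S RR=W
t=19: phase=(13,3,3,13) vs β=6 → FL=W FR=S RL=S RR=W
t=25: phase=(19,9,9,19) vs β=6 → FL=W FR=W RL=W RR=W
t=30: phase=(4,14,14,4) vs β=6 → FL=S FR=W RL=W RR=S

t=4: FL=W FR=W RL=W RR=W
t=6: FL=S FR=W RL=W RR=S
t=16: FL=W FR=S RL=S RR=W
t=19: FL=W FR=S RL=S RR=W
t=25: FL=W FR=W RL=W RR=W
t=30: FL=S FR=W RL=W RR=S


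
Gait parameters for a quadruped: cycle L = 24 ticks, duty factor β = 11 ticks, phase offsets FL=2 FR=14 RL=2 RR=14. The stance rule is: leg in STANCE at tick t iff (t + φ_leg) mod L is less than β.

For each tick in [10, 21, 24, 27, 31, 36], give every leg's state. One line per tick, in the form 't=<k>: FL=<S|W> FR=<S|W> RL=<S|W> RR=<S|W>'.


t=10: phase=(12,0,12,0) vs β=11 → FL=W FR=S RL=W RR=S
t=21: phase=(23,11,23,11) vs β=11 → FL=W FR=W RL=W RR=W
t=24: phase=(2,14,2,14) vs β=11 → FL=S FR=W RL=S RR=W
t=27: phase=(5,17,5,17) vs β=11 → FL=S FR=W RL=S RR=W
t=31: phase=(9,21,9,21) vs β=11 → FL=S FR=W RL=S RR=W
t=36: phase=(14,2,14,2) vs β=11 → FL=W FR=S RL=W RR=S

t=10: FL=W FR=S RL=W RR=S
t=21: FL=W FR=W RL=W RR=W
t=24: FL=S FR=W RL=S RR=W
t=27: FL=S FR=W RL=S RR=W
t=31: FL=S FR=W RL=S RR=W
t=36: FL=W FR=S RL=W RR=S


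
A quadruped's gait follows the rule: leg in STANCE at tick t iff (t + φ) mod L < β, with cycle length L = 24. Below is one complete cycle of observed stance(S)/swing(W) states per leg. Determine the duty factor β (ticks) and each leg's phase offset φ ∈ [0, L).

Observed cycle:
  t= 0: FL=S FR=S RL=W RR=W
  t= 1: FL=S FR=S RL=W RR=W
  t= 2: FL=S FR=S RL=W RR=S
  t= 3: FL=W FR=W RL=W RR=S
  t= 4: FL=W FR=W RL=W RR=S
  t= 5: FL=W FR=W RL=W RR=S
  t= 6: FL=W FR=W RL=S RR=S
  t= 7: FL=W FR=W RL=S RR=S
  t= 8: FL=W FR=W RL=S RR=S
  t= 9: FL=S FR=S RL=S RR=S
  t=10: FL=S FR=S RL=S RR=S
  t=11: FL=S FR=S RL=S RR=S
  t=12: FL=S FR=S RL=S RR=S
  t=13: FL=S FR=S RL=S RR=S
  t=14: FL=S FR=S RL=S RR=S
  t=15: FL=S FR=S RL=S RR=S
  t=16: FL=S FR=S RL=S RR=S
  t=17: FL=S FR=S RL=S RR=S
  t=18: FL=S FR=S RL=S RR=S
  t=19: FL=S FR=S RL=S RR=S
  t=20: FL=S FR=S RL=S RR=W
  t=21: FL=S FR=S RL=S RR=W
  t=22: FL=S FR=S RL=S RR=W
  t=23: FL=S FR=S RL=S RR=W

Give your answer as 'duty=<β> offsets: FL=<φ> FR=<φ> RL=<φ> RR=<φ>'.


duty=18 offsets: FL=15 FR=15 RL=18 RR=22

duty β = stance ticks per leg = 18
FL: stance ticks = 18; W→S at t=9 → φ=15
FR: stance ticks = 18; W→S at t=9 → φ=15
RL: stance ticks = 18; W→S at t=6 → φ=18
RR: stance ticks = 18; W→S at t=2 → φ=22


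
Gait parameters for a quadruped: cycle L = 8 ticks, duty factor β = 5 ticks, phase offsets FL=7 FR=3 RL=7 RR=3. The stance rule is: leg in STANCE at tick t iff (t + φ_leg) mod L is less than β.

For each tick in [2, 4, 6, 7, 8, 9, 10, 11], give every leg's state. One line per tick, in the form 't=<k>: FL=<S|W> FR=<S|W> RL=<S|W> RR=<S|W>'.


t=2: FL=S FR=W RL=S RR=W
t=4: FL=S FR=W RL=S RR=W
t=6: FL=W FR=S RL=W RR=S
t=7: FL=W FR=S RL=W RR=S
t=8: FL=W FR=S RL=W RR=S
t=9: FL=S FR=S RL=S RR=S
t=10: FL=S FR=W RL=S RR=W
t=11: FL=S FR=W RL=S RR=W

t=2: phase=(1,5,1,5) vs β=5 → FL=S FR=W RL=S RR=W
t=4: phase=(3,7,3,7) vs β=5 → FL=S FR=W RL=S RR=W
t=6: phase=(5,1,5,1) vs β=5 → FL=W FR=S RL=W RR=S
t=7: phase=(6,2,6,2) vs β=5 → FL=W FR=S RL=W RR=S
t=8: phase=(7,3,7,3) vs β=5 → FL=W FR=S RL=W RR=S
t=9: phase=(0,4,0,4) vs β=5 → FL=S FR=S RL=S RR=S
t=10: phase=(1,5,1,5) vs β=5 → FL=S FR=W RL=S RR=W
t=11: phase=(2,6,2,6) vs β=5 → FL=S FR=W RL=S RR=W


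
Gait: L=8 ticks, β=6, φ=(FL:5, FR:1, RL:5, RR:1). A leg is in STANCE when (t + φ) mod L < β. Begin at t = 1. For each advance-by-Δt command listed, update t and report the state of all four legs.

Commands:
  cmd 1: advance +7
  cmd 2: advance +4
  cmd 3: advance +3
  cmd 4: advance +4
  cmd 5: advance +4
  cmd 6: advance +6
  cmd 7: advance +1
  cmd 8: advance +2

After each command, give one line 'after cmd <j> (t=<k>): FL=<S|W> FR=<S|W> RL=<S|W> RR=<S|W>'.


after cmd 1 (t=8): FL=S FR=S RL=S RR=S
after cmd 2 (t=12): FL=S FR=S RL=S RR=S
after cmd 3 (t=15): FL=S FR=S RL=S RR=S
after cmd 4 (t=19): FL=S FR=S RL=S RR=S
after cmd 5 (t=23): FL=S FR=S RL=S RR=S
after cmd 6 (t=29): FL=S FR=W RL=S RR=W
after cmd 7 (t=30): FL=S FR=W RL=S RR=W
after cmd 8 (t=32): FL=S FR=S RL=S RR=S

start t=1: FL=W FR=S RL=W RR=S
cmd 1: advance +7 → t=8, phase=(5,1,5,1) → FL=S FR=S RL=S RR=S
cmd 2: advance +4 → t=12, phase=(1,5,1,5) → FL=S FR=S RL=S RR=S
cmd 3: advance +3 → t=15, phase=(4,0,4,0) → FL=S FR=S RL=S RR=S
cmd 4: advance +4 → t=19, phase=(0,4,0,4) → FL=S FR=S RL=S RR=S
cmd 5: advance +4 → t=23, phase=(4,0,4,0) → FL=S FR=S RL=S RR=S
cmd 6: advance +6 → t=29, phase=(2,6,2,6) → FL=S FR=W RL=S RR=W
cmd 7: advance +1 → t=30, phase=(3,7,3,7) → FL=S FR=W RL=S RR=W
cmd 8: advance +2 → t=32, phase=(5,1,5,1) → FL=S FR=S RL=S RR=S


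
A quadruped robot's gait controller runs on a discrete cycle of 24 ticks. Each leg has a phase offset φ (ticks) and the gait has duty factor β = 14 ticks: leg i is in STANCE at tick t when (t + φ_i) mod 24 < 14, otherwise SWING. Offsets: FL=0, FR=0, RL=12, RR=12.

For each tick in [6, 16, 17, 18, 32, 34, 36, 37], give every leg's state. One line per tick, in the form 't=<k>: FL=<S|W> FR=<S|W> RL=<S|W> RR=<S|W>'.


t=6: phase=(6,6,18,18) vs β=14 → FL=S FR=S RL=W RR=W
t=16: phase=(16,16,4,4) vs β=14 → FL=W FR=W RL=S RR=S
t=17: phase=(17,17,5,5) vs β=14 → FL=W FR=W RL=S RR=S
t=18: phase=(18,18,6,6) vs β=14 → FL=W FR=W RL=S RR=S
t=32: phase=(8,8,20,20) vs β=14 → FL=S FR=S RL=W RR=W
t=34: phase=(10,10,22,22) vs β=14 → FL=S FR=S RL=W RR=W
t=36: phase=(12,12,0,0) vs β=14 → FL=S FR=S RL=S RR=S
t=37: phase=(13,13,1,1) vs β=14 → FL=S FR=S RL=S RR=S

t=6: FL=S FR=S RL=W RR=W
t=16: FL=W FR=W RL=S RR=S
t=17: FL=W FR=W RL=S RR=S
t=18: FL=W FR=W RL=S RR=S
t=32: FL=S FR=S RL=W RR=W
t=34: FL=S FR=S RL=W RR=W
t=36: FL=S FR=S RL=S RR=S
t=37: FL=S FR=S RL=S RR=S


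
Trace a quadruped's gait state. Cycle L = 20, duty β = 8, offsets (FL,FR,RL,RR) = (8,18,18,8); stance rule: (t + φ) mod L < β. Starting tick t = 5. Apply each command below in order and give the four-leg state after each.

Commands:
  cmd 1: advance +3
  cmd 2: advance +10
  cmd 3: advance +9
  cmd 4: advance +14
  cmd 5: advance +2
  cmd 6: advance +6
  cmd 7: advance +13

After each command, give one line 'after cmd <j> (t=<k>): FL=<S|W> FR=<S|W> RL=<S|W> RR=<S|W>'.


after cmd 1 (t=8): FL=W FR=S RL=S RR=W
after cmd 2 (t=18): FL=S FR=W RL=W RR=S
after cmd 3 (t=27): FL=W FR=S RL=S RR=W
after cmd 4 (t=41): FL=W FR=W RL=W RR=W
after cmd 5 (t=43): FL=W FR=S RL=S RR=W
after cmd 6 (t=49): FL=W FR=S RL=S RR=W
after cmd 7 (t=62): FL=W FR=S RL=S RR=W

start t=5: FL=W FR=S RL=S RR=W
cmd 1: advance +3 → t=8, phase=(16,6,6,16) → FL=W FR=S RL=S RR=W
cmd 2: advance +10 → t=18, phase=(6,16,16,6) → FL=S FR=W RL=W RR=S
cmd 3: advance +9 → t=27, phase=(15,5,5,15) → FL=W FR=S RL=S RR=W
cmd 4: advance +14 → t=41, phase=(9,19,19,9) → FL=W FR=W RL=W RR=W
cmd 5: advance +2 → t=43, phase=(11,1,1,11) → FL=W FR=S RL=S RR=W
cmd 6: advance +6 → t=49, phase=(17,7,7,17) → FL=W FR=S RL=S RR=W
cmd 7: advance +13 → t=62, phase=(10,0,0,10) → FL=W FR=S RL=S RR=W


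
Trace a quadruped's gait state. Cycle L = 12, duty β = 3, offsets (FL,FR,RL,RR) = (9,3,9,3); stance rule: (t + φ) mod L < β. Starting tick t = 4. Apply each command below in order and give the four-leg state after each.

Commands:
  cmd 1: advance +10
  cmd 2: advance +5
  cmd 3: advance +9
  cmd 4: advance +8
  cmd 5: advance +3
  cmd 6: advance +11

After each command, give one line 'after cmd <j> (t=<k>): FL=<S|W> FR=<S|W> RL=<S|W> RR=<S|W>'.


start t=4: FL=S FR=W RL=S RR=W
cmd 1: advance +10 → t=14, phase=(11,5,11,5) → FL=W FR=W RL=W RR=W
cmd 2: advance +5 → t=19, phase=(4,10,4,10) → FL=W FR=W RL=W RR=W
cmd 3: advance +9 → t=28, phase=(1,7,1,7) → FL=S FR=W RL=S RR=W
cmd 4: advance +8 → t=36, phase=(9,3,9,3) → FL=W FR=W RL=W RR=W
cmd 5: advance +3 → t=39, phase=(0,6,0,6) → FL=S FR=W RL=S RR=W
cmd 6: advance +11 → t=50, phase=(11,5,11,5) → FL=W FR=W RL=W RR=W

after cmd 1 (t=14): FL=W FR=W RL=W RR=W
after cmd 2 (t=19): FL=W FR=W RL=W RR=W
after cmd 3 (t=28): FL=S FR=W RL=S RR=W
after cmd 4 (t=36): FL=W FR=W RL=W RR=W
after cmd 5 (t=39): FL=S FR=W RL=S RR=W
after cmd 6 (t=50): FL=W FR=W RL=W RR=W


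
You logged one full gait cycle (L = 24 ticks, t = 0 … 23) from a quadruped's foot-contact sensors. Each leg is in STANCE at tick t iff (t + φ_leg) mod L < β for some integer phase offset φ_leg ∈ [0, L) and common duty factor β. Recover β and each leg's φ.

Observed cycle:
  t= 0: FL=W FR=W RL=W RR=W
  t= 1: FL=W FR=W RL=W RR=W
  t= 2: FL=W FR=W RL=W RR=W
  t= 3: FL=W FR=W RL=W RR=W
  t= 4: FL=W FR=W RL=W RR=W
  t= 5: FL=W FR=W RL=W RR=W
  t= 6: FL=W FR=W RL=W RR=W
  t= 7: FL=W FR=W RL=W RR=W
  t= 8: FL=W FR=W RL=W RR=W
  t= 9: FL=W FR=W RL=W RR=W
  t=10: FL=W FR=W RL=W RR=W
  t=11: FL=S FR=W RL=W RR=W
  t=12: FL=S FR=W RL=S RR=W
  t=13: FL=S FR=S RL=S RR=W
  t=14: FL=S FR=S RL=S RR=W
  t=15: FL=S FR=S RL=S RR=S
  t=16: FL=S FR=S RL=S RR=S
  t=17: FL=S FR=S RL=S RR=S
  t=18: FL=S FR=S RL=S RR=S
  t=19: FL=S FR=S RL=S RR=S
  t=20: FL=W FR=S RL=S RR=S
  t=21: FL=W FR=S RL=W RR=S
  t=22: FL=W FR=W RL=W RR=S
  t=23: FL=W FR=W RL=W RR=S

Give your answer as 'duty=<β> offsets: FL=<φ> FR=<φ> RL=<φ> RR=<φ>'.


duty=9 offsets: FL=13 FR=11 RL=12 RR=9

duty β = stance ticks per leg = 9
FL: stance ticks = 9; W→S at t=11 → φ=13
FR: stance ticks = 9; W→S at t=13 → φ=11
RL: stance ticks = 9; W→S at t=12 → φ=12
RR: stance ticks = 9; W→S at t=15 → φ=9


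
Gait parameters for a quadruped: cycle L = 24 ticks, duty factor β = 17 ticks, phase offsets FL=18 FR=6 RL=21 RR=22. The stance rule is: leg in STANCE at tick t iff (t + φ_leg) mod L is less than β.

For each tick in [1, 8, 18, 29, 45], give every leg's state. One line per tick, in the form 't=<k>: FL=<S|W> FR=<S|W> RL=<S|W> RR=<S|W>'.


t=1: phase=(19,7,22,23) vs β=17 → FL=W FR=S RL=W RR=W
t=8: phase=(2,14,5,6) vs β=17 → FL=S FR=S RL=S RR=S
t=18: phase=(12,0,15,16) vs β=17 → FL=S FR=S RL=S RR=S
t=29: phase=(23,11,2,3) vs β=17 → FL=W FR=S RL=S RR=S
t=45: phase=(15,3,18,19) vs β=17 → FL=S FR=S RL=W RR=W

t=1: FL=W FR=S RL=W RR=W
t=8: FL=S FR=S RL=S RR=S
t=18: FL=S FR=S RL=S RR=S
t=29: FL=W FR=S RL=S RR=S
t=45: FL=S FR=S RL=W RR=W


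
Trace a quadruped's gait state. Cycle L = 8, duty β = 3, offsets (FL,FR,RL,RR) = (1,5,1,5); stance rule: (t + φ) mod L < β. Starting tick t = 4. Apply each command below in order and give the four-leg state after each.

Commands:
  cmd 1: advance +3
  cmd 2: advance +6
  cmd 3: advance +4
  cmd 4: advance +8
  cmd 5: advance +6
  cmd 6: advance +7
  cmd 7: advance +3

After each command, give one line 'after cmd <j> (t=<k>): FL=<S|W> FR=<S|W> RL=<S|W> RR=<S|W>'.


start t=4: FL=W FR=S RL=W RR=S
cmd 1: advance +3 → t=7, phase=(0,4,0,4) → FL=S FR=W RL=S RR=W
cmd 2: advance +6 → t=13, phase=(6,2,6,2) → FL=W FR=S RL=W RR=S
cmd 3: advance +4 → t=17, phase=(2,6,2,6) → FL=S FR=W RL=S RR=W
cmd 4: advance +8 → t=25, phase=(2,6,2,6) → FL=S FR=W RL=S RR=W
cmd 5: advance +6 → t=31, phase=(0,4,0,4) → FL=S FR=W RL=S RR=W
cmd 6: advance +7 → t=38, phase=(7,3,7,3) → FL=W FR=W RL=W RR=W
cmd 7: advance +3 → t=41, phase=(2,6,2,6) → FL=S FR=W RL=S RR=W

after cmd 1 (t=7): FL=S FR=W RL=S RR=W
after cmd 2 (t=13): FL=W FR=S RL=W RR=S
after cmd 3 (t=17): FL=S FR=W RL=S RR=W
after cmd 4 (t=25): FL=S FR=W RL=S RR=W
after cmd 5 (t=31): FL=S FR=W RL=S RR=W
after cmd 6 (t=38): FL=W FR=W RL=W RR=W
after cmd 7 (t=41): FL=S FR=W RL=S RR=W


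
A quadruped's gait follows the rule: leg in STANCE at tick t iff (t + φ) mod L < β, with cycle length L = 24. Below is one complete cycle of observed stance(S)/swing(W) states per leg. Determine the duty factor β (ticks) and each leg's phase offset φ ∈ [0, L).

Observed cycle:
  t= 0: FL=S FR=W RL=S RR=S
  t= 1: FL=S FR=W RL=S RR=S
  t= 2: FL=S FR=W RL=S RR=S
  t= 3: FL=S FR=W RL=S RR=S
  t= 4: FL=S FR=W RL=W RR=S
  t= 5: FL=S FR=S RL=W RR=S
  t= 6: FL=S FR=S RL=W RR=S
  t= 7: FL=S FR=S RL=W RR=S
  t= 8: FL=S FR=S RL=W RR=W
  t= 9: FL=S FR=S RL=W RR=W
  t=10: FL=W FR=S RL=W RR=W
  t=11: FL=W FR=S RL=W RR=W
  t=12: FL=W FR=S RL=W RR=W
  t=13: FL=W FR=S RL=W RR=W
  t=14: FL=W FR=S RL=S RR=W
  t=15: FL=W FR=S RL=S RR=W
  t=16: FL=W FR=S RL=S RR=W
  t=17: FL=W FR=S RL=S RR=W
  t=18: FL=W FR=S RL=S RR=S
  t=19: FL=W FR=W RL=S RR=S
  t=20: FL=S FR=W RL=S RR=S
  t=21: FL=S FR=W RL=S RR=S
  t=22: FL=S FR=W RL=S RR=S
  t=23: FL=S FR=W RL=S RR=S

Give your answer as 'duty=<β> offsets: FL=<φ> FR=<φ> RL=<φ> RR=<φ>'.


duty β = stance ticks per leg = 14
FL: stance ticks = 14; W→S at t=20 → φ=4
FR: stance ticks = 14; W→S at t=5 → φ=19
RL: stance ticks = 14; W→S at t=14 → φ=10
RR: stance ticks = 14; W→S at t=18 → φ=6

duty=14 offsets: FL=4 FR=19 RL=10 RR=6


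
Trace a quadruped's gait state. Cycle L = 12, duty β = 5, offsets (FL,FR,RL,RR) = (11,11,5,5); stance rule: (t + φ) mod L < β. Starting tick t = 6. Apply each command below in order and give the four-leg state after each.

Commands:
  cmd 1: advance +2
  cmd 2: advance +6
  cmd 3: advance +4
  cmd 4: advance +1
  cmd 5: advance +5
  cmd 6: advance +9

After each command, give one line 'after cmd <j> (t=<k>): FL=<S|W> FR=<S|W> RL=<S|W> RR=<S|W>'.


start t=6: FL=W FR=W RL=W RR=W
cmd 1: advance +2 → t=8, phase=(7,7,1,1) → FL=W FR=W RL=S RR=S
cmd 2: advance +6 → t=14, phase=(1,1,7,7) → FL=S FR=S RL=W RR=W
cmd 3: advance +4 → t=18, phase=(5,5,11,11) → FL=W FR=W RL=W RR=W
cmd 4: advance +1 → t=19, phase=(6,6,0,0) → FL=W FR=W RL=S RR=S
cmd 5: advance +5 → t=24, phase=(11,11,5,5) → FL=W FR=W RL=W RR=W
cmd 6: advance +9 → t=33, phase=(8,8,2,2) → FL=W FR=W RL=S RR=S

after cmd 1 (t=8): FL=W FR=W RL=S RR=S
after cmd 2 (t=14): FL=S FR=S RL=W RR=W
after cmd 3 (t=18): FL=W FR=W RL=W RR=W
after cmd 4 (t=19): FL=W FR=W RL=S RR=S
after cmd 5 (t=24): FL=W FR=W RL=W RR=W
after cmd 6 (t=33): FL=W FR=W RL=S RR=S


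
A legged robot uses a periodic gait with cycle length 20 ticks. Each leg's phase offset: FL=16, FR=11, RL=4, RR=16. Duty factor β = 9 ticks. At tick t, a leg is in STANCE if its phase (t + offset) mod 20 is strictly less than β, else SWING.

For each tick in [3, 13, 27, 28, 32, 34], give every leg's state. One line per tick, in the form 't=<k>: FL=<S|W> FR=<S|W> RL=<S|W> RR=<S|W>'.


t=3: FL=W FR=W RL=S RR=W
t=13: FL=W FR=S RL=W RR=W
t=27: FL=S FR=W RL=W RR=S
t=28: FL=S FR=W RL=W RR=S
t=32: FL=S FR=S RL=W RR=S
t=34: FL=W FR=S RL=W RR=W

t=3: phase=(19,14,7,19) vs β=9 → FL=W FR=W RL=S RR=W
t=13: phase=(9,4,17,9) vs β=9 → FL=W FR=S RL=W RR=W
t=27: phase=(3,18,11,3) vs β=9 → FL=S FR=W RL=W RR=S
t=28: phase=(4,19,12,4) vs β=9 → FL=S FR=W RL=W RR=S
t=32: phase=(8,3,16,8) vs β=9 → FL=S FR=S RL=W RR=S
t=34: phase=(10,5,18,10) vs β=9 → FL=W FR=S RL=W RR=W


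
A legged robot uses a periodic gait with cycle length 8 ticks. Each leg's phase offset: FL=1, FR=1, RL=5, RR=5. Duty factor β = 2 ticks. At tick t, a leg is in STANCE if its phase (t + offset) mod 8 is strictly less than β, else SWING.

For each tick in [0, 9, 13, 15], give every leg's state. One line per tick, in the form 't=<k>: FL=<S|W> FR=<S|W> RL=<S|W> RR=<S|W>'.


t=0: phase=(1,1,5,5) vs β=2 → FL=S FR=S RL=W RR=W
t=9: phase=(2,2,6,6) vs β=2 → FL=W FR=W RL=W RR=W
t=13: phase=(6,6,2,2) vs β=2 → FL=W FR=W RL=W RR=W
t=15: phase=(0,0,4,4) vs β=2 → FL=S FR=S RL=W RR=W

t=0: FL=S FR=S RL=W RR=W
t=9: FL=W FR=W RL=W RR=W
t=13: FL=W FR=W RL=W RR=W
t=15: FL=S FR=S RL=W RR=W


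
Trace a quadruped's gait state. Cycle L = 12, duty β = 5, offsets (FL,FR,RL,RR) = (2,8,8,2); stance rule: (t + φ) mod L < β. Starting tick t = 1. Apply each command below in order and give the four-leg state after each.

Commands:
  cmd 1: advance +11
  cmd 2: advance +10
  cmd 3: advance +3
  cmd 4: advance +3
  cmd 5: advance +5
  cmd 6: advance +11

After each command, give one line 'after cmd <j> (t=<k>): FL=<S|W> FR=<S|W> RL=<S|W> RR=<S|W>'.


start t=1: FL=S FR=W RL=W RR=S
cmd 1: advance +11 → t=12, phase=(2,8,8,2) → FL=S FR=W RL=W RR=S
cmd 2: advance +10 → t=22, phase=(0,6,6,0) → FL=S FR=W RL=W RR=S
cmd 3: advance +3 → t=25, phase=(3,9,9,3) → FL=S FR=W RL=W RR=S
cmd 4: advance +3 → t=28, phase=(6,0,0,6) → FL=W FR=S RL=S RR=W
cmd 5: advance +5 → t=33, phase=(11,5,5,11) → FL=W FR=W RL=W RR=W
cmd 6: advance +11 → t=44, phase=(10,4,4,10) → FL=W FR=S RL=S RR=W

after cmd 1 (t=12): FL=S FR=W RL=W RR=S
after cmd 2 (t=22): FL=S FR=W RL=W RR=S
after cmd 3 (t=25): FL=S FR=W RL=W RR=S
after cmd 4 (t=28): FL=W FR=S RL=S RR=W
after cmd 5 (t=33): FL=W FR=W RL=W RR=W
after cmd 6 (t=44): FL=W FR=S RL=S RR=W


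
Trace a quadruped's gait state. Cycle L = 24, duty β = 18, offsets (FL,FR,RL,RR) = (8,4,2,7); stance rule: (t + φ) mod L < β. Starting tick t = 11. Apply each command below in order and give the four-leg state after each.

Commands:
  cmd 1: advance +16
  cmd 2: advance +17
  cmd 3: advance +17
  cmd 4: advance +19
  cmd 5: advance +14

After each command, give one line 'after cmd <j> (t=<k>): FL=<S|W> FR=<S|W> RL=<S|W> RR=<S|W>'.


start t=11: FL=W FR=S RL=S RR=W
cmd 1: advance +16 → t=27, phase=(11,7,5,10) → FL=S FR=S RL=S RR=S
cmd 2: advance +17 → t=44, phase=(4,0,22,3) → FL=S FR=S RL=W RR=S
cmd 3: advance +17 → t=61, phase=(21,17,15,20) → FL=W FR=S RL=S RR=W
cmd 4: advance +19 → t=80, phase=(16,12,10,15) → FL=S FR=S RL=S RR=S
cmd 5: advance +14 → t=94, phase=(6,2,0,5) → FL=S FR=S RL=S RR=S

after cmd 1 (t=27): FL=S FR=S RL=S RR=S
after cmd 2 (t=44): FL=S FR=S RL=W RR=S
after cmd 3 (t=61): FL=W FR=S RL=S RR=W
after cmd 4 (t=80): FL=S FR=S RL=S RR=S
after cmd 5 (t=94): FL=S FR=S RL=S RR=S


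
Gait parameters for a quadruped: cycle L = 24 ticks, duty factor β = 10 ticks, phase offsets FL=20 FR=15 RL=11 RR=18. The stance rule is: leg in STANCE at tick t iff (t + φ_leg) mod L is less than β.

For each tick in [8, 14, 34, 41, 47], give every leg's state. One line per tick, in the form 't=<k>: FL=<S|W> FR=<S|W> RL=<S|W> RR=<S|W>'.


t=8: phase=(4,23,19,2) vs β=10 → FL=S FR=W RL=W RR=S
t=14: phase=(10,5,1,8) vs β=10 → FL=W FR=S RL=S RR=S
t=34: phase=(6,1,21,4) vs β=10 → FL=S FR=S RL=W RR=S
t=41: phase=(13,8,4,11) vs β=10 → FL=W FR=S RL=S RR=W
t=47: phase=(19,14,10,17) vs β=10 → FL=W FR=W RL=W RR=W

t=8: FL=S FR=W RL=W RR=S
t=14: FL=W FR=S RL=S RR=S
t=34: FL=S FR=S RL=W RR=S
t=41: FL=W FR=S RL=S RR=W
t=47: FL=W FR=W RL=W RR=W


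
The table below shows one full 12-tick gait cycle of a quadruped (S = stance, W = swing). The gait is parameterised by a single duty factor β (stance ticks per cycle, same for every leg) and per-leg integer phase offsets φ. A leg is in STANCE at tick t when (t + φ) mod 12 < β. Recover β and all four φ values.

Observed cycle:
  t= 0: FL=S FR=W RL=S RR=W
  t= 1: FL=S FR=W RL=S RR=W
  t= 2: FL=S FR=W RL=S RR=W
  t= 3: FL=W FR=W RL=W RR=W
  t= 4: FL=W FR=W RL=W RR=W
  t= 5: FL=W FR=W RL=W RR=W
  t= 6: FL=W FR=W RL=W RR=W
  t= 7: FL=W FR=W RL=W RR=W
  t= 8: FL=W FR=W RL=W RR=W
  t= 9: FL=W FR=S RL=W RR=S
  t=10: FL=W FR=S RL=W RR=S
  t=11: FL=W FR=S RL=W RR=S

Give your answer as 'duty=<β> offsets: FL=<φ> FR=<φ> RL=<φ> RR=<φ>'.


duty=3 offsets: FL=0 FR=3 RL=0 RR=3

duty β = stance ticks per leg = 3
FL: stance ticks = 3; W→S at t=0 → φ=0
FR: stance ticks = 3; W→S at t=9 → φ=3
RL: stance ticks = 3; W→S at t=0 → φ=0
RR: stance ticks = 3; W→S at t=9 → φ=3


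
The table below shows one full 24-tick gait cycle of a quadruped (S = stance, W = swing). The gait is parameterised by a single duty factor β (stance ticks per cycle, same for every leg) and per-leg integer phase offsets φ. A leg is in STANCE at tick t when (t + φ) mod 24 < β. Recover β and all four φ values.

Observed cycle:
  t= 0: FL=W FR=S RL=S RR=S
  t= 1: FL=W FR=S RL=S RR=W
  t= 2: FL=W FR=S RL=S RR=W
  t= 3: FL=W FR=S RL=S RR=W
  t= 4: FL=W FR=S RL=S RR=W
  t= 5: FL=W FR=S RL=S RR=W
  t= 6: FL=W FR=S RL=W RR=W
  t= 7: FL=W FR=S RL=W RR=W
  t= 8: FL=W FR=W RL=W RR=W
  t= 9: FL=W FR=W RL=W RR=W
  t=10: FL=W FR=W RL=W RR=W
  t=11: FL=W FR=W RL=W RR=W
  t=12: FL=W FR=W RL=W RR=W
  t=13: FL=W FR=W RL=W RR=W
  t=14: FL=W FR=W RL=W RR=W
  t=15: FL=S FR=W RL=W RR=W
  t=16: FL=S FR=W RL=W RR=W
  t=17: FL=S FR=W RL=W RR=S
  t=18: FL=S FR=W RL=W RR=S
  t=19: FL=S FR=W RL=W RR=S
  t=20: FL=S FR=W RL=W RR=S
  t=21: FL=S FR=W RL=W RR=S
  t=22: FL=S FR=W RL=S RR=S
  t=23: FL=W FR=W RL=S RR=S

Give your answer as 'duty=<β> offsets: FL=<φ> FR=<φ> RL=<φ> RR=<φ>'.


duty=8 offsets: FL=9 FR=0 RL=2 RR=7

duty β = stance ticks per leg = 8
FL: stance ticks = 8; W→S at t=15 → φ=9
FR: stance ticks = 8; W→S at t=0 → φ=0
RL: stance ticks = 8; W→S at t=22 → φ=2
RR: stance ticks = 8; W→S at t=17 → φ=7


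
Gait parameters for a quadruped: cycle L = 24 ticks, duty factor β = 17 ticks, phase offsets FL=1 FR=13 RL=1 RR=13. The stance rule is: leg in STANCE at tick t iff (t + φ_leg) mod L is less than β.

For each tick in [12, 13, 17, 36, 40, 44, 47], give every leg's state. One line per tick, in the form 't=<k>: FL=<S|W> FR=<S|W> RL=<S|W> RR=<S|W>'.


t=12: FL=S FR=S RL=S RR=S
t=13: FL=S FR=S RL=S RR=S
t=17: FL=W FR=S RL=W RR=S
t=36: FL=S FR=S RL=S RR=S
t=40: FL=W FR=S RL=W RR=S
t=44: FL=W FR=S RL=W RR=S
t=47: FL=S FR=S RL=S RR=S

t=12: phase=(13,1,13,1) vs β=17 → FL=S FR=S RL=S RR=S
t=13: phase=(14,2,14,2) vs β=17 → FL=S FR=S RL=S RR=S
t=17: phase=(18,6,18,6) vs β=17 → FL=W FR=S RL=W RR=S
t=36: phase=(13,1,13,1) vs β=17 → FL=S FR=S RL=S RR=S
t=40: phase=(17,5,17,5) vs β=17 → FL=W FR=S RL=W RR=S
t=44: phase=(21,9,21,9) vs β=17 → FL=W FR=S RL=W RR=S
t=47: phase=(0,12,0,12) vs β=17 → FL=S FR=S RL=S RR=S


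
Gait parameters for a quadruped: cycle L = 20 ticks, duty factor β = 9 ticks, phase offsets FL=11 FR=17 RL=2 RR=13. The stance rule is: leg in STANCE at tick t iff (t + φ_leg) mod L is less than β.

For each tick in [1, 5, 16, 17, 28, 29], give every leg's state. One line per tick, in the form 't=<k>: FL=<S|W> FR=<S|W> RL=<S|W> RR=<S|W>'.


t=1: FL=W FR=W RL=S RR=W
t=5: FL=W FR=S RL=S RR=W
t=16: FL=S FR=W RL=W RR=W
t=17: FL=S FR=W RL=W RR=W
t=28: FL=W FR=S RL=W RR=S
t=29: FL=S FR=S RL=W RR=S

t=1: phase=(12,18,3,14) vs β=9 → FL=W FR=W RL=S RR=W
t=5: phase=(16,2,7,18) vs β=9 → FL=W FR=S RL=S RR=W
t=16: phase=(7,13,18,9) vs β=9 → FL=S FR=W RL=W RR=W
t=17: phase=(8,14,19,10) vs β=9 → FL=S FR=W RL=W RR=W
t=28: phase=(19,5,10,1) vs β=9 → FL=W FR=S RL=W RR=S
t=29: phase=(0,6,11,2) vs β=9 → FL=S FR=S RL=W RR=S


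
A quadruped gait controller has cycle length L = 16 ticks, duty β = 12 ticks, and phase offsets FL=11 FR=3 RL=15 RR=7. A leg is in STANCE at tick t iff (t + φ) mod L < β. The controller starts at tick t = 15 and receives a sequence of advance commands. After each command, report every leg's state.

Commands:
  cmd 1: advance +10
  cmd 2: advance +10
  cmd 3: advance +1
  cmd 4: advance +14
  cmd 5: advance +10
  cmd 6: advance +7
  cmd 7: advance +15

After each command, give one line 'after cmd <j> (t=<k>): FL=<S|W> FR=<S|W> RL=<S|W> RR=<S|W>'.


start t=15: FL=S FR=S RL=W RR=S
cmd 1: advance +10 → t=25, phase=(4,12,8,0) → FL=S FR=W RL=S RR=S
cmd 2: advance +10 → t=35, phase=(14,6,2,10) → FL=W FR=S RL=S RR=S
cmd 3: advance +1 → t=36, phase=(15,7,3,11) → FL=W FR=S RL=S RR=S
cmd 4: advance +14 → t=50, phase=(13,5,1,9) → FL=W FR=S RL=S RR=S
cmd 5: advance +10 → t=60, phase=(7,15,11,3) → FL=S FR=W RL=S RR=S
cmd 6: advance +7 → t=67, phase=(14,6,2,10) → FL=W FR=S RL=S RR=S
cmd 7: advance +15 → t=82, phase=(13,5,1,9) → FL=W FR=S RL=S RR=S

after cmd 1 (t=25): FL=S FR=W RL=S RR=S
after cmd 2 (t=35): FL=W FR=S RL=S RR=S
after cmd 3 (t=36): FL=W FR=S RL=S RR=S
after cmd 4 (t=50): FL=W FR=S RL=S RR=S
after cmd 5 (t=60): FL=S FR=W RL=S RR=S
after cmd 6 (t=67): FL=W FR=S RL=S RR=S
after cmd 7 (t=82): FL=W FR=S RL=S RR=S


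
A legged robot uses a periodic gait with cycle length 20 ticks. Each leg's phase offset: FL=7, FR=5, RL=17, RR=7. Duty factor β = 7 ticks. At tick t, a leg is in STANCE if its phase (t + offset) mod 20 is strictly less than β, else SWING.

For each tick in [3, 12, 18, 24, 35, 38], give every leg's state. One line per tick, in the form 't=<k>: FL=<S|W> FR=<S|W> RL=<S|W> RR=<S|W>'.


t=3: FL=W FR=W RL=S RR=W
t=12: FL=W FR=W RL=W RR=W
t=18: FL=S FR=S RL=W RR=S
t=24: FL=W FR=W RL=S RR=W
t=35: FL=S FR=S RL=W RR=S
t=38: FL=S FR=S RL=W RR=S

t=3: phase=(10,8,0,10) vs β=7 → FL=W FR=W RL=S RR=W
t=12: phase=(19,17,9,19) vs β=7 → FL=W FR=W RL=W RR=W
t=18: phase=(5,3,15,5) vs β=7 → FL=S FR=S RL=W RR=S
t=24: phase=(11,9,1,11) vs β=7 → FL=W FR=W RL=S RR=W
t=35: phase=(2,0,12,2) vs β=7 → FL=S FR=S RL=W RR=S
t=38: phase=(5,3,15,5) vs β=7 → FL=S FR=S RL=W RR=S


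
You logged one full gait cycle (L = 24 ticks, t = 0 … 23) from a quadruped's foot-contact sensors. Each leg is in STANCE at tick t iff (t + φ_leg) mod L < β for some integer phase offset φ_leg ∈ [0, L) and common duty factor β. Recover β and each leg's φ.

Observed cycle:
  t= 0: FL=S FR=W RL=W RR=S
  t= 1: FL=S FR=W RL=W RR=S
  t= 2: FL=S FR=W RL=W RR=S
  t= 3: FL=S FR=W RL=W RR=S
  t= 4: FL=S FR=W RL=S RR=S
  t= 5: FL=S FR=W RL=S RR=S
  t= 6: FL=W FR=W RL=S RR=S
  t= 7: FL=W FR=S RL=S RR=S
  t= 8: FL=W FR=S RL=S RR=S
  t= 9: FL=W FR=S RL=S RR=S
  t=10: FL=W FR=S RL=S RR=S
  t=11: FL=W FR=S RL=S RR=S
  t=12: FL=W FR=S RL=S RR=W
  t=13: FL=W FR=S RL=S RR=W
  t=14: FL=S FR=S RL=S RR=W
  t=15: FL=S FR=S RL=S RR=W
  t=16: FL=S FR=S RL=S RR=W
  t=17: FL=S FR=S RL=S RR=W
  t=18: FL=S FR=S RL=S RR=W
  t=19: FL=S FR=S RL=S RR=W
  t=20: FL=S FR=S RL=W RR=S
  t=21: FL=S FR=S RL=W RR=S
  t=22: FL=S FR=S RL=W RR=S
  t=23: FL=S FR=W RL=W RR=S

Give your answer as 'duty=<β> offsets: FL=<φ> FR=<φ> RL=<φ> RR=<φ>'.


duty=16 offsets: FL=10 FR=17 RL=20 RR=4

duty β = stance ticks per leg = 16
FL: stance ticks = 16; W→S at t=14 → φ=10
FR: stance ticks = 16; W→S at t=7 → φ=17
RL: stance ticks = 16; W→S at t=4 → φ=20
RR: stance ticks = 16; W→S at t=20 → φ=4


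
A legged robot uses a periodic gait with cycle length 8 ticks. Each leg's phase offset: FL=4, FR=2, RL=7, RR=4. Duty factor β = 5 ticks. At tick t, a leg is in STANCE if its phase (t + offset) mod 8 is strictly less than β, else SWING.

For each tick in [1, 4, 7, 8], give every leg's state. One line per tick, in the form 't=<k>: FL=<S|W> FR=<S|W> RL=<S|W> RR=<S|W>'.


t=1: phase=(5,3,0,5) vs β=5 → FL=W FR=S RL=S RR=W
t=4: phase=(0,6,3,0) vs β=5 → FL=S FR=W RL=S RR=S
t=7: phase=(3,1,6,3) vs β=5 → FL=S FR=S RL=W RR=S
t=8: phase=(4,2,7,4) vs β=5 → FL=S FR=S RL=W RR=S

t=1: FL=W FR=S RL=S RR=W
t=4: FL=S FR=W RL=S RR=S
t=7: FL=S FR=S RL=W RR=S
t=8: FL=S FR=S RL=W RR=S


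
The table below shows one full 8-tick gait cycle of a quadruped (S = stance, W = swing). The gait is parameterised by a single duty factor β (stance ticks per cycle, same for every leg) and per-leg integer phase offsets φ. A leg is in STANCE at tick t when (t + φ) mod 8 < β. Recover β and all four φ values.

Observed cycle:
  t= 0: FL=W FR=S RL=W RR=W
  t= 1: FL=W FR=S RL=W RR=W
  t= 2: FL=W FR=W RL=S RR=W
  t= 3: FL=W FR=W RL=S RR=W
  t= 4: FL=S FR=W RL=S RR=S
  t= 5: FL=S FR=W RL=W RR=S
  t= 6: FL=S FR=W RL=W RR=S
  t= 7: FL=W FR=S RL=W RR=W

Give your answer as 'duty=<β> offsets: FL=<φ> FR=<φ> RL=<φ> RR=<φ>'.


duty=3 offsets: FL=4 FR=1 RL=6 RR=4

duty β = stance ticks per leg = 3
FL: stance ticks = 3; W→S at t=4 → φ=4
FR: stance ticks = 3; W→S at t=7 → φ=1
RL: stance ticks = 3; W→S at t=2 → φ=6
RR: stance ticks = 3; W→S at t=4 → φ=4


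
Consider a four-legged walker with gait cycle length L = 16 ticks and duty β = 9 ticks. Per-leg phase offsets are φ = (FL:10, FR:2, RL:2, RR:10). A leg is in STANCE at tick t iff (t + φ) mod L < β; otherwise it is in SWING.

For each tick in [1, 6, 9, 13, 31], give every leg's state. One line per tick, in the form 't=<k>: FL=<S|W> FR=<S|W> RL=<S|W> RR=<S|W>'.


t=1: phase=(11,3,3,11) vs β=9 → FL=W FR=S RL=S RR=W
t=6: phase=(0,8,8,0) vs β=9 → FL=S FR=S RL=S RR=S
t=9: phase=(3,11,11,3) vs β=9 → FL=S FR=W RL=W RR=S
t=13: phase=(7,15,15,7) vs β=9 → FL=S FR=W RL=W RR=S
t=31: phase=(9,1,1,9) vs β=9 → FL=W FR=S RL=S RR=W

t=1: FL=W FR=S RL=S RR=W
t=6: FL=S FR=S RL=S RR=S
t=9: FL=S FR=W RL=W RR=S
t=13: FL=S FR=W RL=W RR=S
t=31: FL=W FR=S RL=S RR=W


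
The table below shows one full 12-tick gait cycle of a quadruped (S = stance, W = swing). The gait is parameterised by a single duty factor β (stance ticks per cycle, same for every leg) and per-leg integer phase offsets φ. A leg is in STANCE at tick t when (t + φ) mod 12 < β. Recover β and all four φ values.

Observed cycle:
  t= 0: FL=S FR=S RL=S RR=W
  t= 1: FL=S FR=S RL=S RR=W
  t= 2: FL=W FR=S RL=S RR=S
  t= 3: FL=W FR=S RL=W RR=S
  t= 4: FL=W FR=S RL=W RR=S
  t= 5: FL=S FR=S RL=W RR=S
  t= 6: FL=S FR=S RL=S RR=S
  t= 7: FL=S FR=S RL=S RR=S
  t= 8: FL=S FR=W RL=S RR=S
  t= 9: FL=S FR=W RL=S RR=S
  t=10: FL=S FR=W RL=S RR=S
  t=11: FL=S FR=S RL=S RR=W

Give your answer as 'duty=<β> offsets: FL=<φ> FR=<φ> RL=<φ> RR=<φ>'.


duty=9 offsets: FL=7 FR=1 RL=6 RR=10

duty β = stance ticks per leg = 9
FL: stance ticks = 9; W→S at t=5 → φ=7
FR: stance ticks = 9; W→S at t=11 → φ=1
RL: stance ticks = 9; W→S at t=6 → φ=6
RR: stance ticks = 9; W→S at t=2 → φ=10


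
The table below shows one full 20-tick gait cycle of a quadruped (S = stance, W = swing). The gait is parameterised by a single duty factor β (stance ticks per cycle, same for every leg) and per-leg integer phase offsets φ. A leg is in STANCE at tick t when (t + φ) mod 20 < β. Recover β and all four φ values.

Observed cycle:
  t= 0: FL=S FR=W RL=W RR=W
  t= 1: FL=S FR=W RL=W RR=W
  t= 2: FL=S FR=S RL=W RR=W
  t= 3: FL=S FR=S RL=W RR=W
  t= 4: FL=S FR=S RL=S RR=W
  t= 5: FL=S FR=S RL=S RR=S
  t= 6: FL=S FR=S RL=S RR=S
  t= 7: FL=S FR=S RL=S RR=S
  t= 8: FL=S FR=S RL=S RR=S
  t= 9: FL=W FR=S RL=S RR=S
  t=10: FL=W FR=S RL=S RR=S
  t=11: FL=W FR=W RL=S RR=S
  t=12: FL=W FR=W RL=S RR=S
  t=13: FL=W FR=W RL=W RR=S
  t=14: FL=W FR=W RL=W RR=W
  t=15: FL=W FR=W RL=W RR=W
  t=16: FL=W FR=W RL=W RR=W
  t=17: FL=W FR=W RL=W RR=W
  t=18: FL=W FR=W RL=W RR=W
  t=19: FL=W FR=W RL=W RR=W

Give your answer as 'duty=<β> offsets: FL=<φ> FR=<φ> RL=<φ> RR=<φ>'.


duty=9 offsets: FL=0 FR=18 RL=16 RR=15

duty β = stance ticks per leg = 9
FL: stance ticks = 9; W→S at t=0 → φ=0
FR: stance ticks = 9; W→S at t=2 → φ=18
RL: stance ticks = 9; W→S at t=4 → φ=16
RR: stance ticks = 9; W→S at t=5 → φ=15


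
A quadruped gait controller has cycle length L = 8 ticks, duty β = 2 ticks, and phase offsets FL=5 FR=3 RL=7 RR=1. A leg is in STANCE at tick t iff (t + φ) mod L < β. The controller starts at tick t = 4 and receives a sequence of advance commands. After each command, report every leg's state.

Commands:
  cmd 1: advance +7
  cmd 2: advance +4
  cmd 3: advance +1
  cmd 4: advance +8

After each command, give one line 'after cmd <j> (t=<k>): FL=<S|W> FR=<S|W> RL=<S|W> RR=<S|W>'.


after cmd 1 (t=11): FL=S FR=W RL=W RR=W
after cmd 2 (t=15): FL=W FR=W RL=W RR=S
after cmd 3 (t=16): FL=W FR=W RL=W RR=S
after cmd 4 (t=24): FL=W FR=W RL=W RR=S

start t=4: FL=S FR=W RL=W RR=W
cmd 1: advance +7 → t=11, phase=(0,6,2,4) → FL=S FR=W RL=W RR=W
cmd 2: advance +4 → t=15, phase=(4,2,6,0) → FL=W FR=W RL=W RR=S
cmd 3: advance +1 → t=16, phase=(5,3,7,1) → FL=W FR=W RL=W RR=S
cmd 4: advance +8 → t=24, phase=(5,3,7,1) → FL=W FR=W RL=W RR=S


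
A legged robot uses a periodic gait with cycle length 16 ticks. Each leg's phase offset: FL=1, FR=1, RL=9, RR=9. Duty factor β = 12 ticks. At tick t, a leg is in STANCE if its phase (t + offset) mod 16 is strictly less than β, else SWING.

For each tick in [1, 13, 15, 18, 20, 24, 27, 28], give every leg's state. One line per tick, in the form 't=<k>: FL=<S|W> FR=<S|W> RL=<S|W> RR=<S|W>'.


t=1: FL=S FR=S RL=S RR=S
t=13: FL=W FR=W RL=S RR=S
t=15: FL=S FR=S RL=S RR=S
t=18: FL=S FR=S RL=S RR=S
t=20: FL=S FR=S RL=W RR=W
t=24: FL=S FR=S RL=S RR=S
t=27: FL=W FR=W RL=S RR=S
t=28: FL=W FR=W RL=S RR=S

t=1: phase=(2,2,10,10) vs β=12 → FL=S FR=S RL=S RR=S
t=13: phase=(14,14,6,6) vs β=12 → FL=W FR=W RL=S RR=S
t=15: phase=(0,0,8,8) vs β=12 → FL=S FR=S RL=S RR=S
t=18: phase=(3,3,11,11) vs β=12 → FL=S FR=S RL=S RR=S
t=20: phase=(5,5,13,13) vs β=12 → FL=S FR=S RL=W RR=W
t=24: phase=(9,9,1,1) vs β=12 → FL=S FR=S RL=S RR=S
t=27: phase=(12,12,4,4) vs β=12 → FL=W FR=W RL=S RR=S
t=28: phase=(13,13,5,5) vs β=12 → FL=W FR=W RL=S RR=S


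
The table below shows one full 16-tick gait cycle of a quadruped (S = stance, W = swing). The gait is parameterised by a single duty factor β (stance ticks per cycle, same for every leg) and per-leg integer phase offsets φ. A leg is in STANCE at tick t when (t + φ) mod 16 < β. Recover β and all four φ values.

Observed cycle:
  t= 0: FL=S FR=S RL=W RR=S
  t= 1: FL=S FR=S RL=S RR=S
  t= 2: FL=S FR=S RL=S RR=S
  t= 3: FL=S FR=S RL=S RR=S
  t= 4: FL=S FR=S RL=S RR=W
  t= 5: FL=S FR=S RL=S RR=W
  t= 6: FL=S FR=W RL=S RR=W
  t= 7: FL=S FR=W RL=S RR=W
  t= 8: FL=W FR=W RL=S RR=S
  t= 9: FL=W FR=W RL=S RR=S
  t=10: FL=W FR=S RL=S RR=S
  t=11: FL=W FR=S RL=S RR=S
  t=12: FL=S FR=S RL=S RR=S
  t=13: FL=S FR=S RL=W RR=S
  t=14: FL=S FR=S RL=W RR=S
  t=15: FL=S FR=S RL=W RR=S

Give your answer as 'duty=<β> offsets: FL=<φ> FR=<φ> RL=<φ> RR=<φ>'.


duty β = stance ticks per leg = 12
FL: stance ticks = 12; W→S at t=12 → φ=4
FR: stance ticks = 12; W→S at t=10 → φ=6
RL: stance ticks = 12; W→S at t=1 → φ=15
RR: stance ticks = 12; W→S at t=8 → φ=8

duty=12 offsets: FL=4 FR=6 RL=15 RR=8
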